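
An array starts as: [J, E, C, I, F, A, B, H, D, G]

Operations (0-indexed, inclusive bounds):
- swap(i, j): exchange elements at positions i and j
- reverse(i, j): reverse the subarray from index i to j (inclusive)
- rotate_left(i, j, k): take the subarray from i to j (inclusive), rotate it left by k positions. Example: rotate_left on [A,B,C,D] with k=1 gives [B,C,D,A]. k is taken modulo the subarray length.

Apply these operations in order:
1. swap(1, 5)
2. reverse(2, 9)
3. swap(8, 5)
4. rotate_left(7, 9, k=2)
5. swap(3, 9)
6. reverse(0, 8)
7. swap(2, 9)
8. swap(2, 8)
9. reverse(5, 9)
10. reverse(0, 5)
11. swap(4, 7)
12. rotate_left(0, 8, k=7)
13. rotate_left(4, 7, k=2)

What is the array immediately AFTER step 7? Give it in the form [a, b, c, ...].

Answer: [F, C, D, I, H, B, G, A, J, E]

Derivation:
After 1 (swap(1, 5)): [J, A, C, I, F, E, B, H, D, G]
After 2 (reverse(2, 9)): [J, A, G, D, H, B, E, F, I, C]
After 3 (swap(8, 5)): [J, A, G, D, H, I, E, F, B, C]
After 4 (rotate_left(7, 9, k=2)): [J, A, G, D, H, I, E, C, F, B]
After 5 (swap(3, 9)): [J, A, G, B, H, I, E, C, F, D]
After 6 (reverse(0, 8)): [F, C, E, I, H, B, G, A, J, D]
After 7 (swap(2, 9)): [F, C, D, I, H, B, G, A, J, E]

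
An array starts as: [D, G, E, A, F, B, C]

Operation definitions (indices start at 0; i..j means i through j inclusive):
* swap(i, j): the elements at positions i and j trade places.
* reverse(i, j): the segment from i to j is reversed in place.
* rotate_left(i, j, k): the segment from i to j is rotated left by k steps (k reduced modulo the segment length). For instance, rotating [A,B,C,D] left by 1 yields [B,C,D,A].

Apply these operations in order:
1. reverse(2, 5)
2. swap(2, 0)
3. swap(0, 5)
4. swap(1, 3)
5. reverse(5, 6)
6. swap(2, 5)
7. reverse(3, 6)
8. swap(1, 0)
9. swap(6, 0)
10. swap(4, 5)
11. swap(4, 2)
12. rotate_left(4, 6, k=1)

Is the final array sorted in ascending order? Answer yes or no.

After 1 (reverse(2, 5)): [D, G, B, F, A, E, C]
After 2 (swap(2, 0)): [B, G, D, F, A, E, C]
After 3 (swap(0, 5)): [E, G, D, F, A, B, C]
After 4 (swap(1, 3)): [E, F, D, G, A, B, C]
After 5 (reverse(5, 6)): [E, F, D, G, A, C, B]
After 6 (swap(2, 5)): [E, F, C, G, A, D, B]
After 7 (reverse(3, 6)): [E, F, C, B, D, A, G]
After 8 (swap(1, 0)): [F, E, C, B, D, A, G]
After 9 (swap(6, 0)): [G, E, C, B, D, A, F]
After 10 (swap(4, 5)): [G, E, C, B, A, D, F]
After 11 (swap(4, 2)): [G, E, A, B, C, D, F]
After 12 (rotate_left(4, 6, k=1)): [G, E, A, B, D, F, C]

Answer: no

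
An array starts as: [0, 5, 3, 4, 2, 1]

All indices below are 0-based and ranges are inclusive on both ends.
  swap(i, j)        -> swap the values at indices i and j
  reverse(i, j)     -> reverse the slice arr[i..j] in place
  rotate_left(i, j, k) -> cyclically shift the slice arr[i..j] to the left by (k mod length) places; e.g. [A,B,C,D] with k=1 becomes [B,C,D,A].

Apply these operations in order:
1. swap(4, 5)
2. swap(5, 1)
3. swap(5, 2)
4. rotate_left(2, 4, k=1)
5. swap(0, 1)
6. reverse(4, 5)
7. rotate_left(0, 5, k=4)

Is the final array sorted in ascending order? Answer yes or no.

After 1 (swap(4, 5)): [0, 5, 3, 4, 1, 2]
After 2 (swap(5, 1)): [0, 2, 3, 4, 1, 5]
After 3 (swap(5, 2)): [0, 2, 5, 4, 1, 3]
After 4 (rotate_left(2, 4, k=1)): [0, 2, 4, 1, 5, 3]
After 5 (swap(0, 1)): [2, 0, 4, 1, 5, 3]
After 6 (reverse(4, 5)): [2, 0, 4, 1, 3, 5]
After 7 (rotate_left(0, 5, k=4)): [3, 5, 2, 0, 4, 1]

Answer: no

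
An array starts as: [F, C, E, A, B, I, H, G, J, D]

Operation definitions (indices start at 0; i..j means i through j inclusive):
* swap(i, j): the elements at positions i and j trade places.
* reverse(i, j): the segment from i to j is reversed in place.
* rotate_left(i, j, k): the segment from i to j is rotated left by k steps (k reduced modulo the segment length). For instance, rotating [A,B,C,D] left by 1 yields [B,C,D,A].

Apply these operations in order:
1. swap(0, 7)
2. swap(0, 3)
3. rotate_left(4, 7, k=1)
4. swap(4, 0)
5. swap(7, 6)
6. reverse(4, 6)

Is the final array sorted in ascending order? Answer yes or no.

Answer: no

Derivation:
After 1 (swap(0, 7)): [G, C, E, A, B, I, H, F, J, D]
After 2 (swap(0, 3)): [A, C, E, G, B, I, H, F, J, D]
After 3 (rotate_left(4, 7, k=1)): [A, C, E, G, I, H, F, B, J, D]
After 4 (swap(4, 0)): [I, C, E, G, A, H, F, B, J, D]
After 5 (swap(7, 6)): [I, C, E, G, A, H, B, F, J, D]
After 6 (reverse(4, 6)): [I, C, E, G, B, H, A, F, J, D]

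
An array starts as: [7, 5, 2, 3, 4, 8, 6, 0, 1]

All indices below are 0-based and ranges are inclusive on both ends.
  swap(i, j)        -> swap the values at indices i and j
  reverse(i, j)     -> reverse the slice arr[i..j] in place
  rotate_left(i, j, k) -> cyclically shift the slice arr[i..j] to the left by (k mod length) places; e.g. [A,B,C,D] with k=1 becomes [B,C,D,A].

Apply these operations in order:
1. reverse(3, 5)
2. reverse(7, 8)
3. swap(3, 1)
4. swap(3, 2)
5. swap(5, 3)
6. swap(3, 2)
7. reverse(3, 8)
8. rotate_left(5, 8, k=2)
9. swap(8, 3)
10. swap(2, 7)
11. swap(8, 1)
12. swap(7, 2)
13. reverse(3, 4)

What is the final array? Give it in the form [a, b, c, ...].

Answer: [7, 0, 3, 1, 2, 4, 5, 6, 8]

Derivation:
After 1 (reverse(3, 5)): [7, 5, 2, 8, 4, 3, 6, 0, 1]
After 2 (reverse(7, 8)): [7, 5, 2, 8, 4, 3, 6, 1, 0]
After 3 (swap(3, 1)): [7, 8, 2, 5, 4, 3, 6, 1, 0]
After 4 (swap(3, 2)): [7, 8, 5, 2, 4, 3, 6, 1, 0]
After 5 (swap(5, 3)): [7, 8, 5, 3, 4, 2, 6, 1, 0]
After 6 (swap(3, 2)): [7, 8, 3, 5, 4, 2, 6, 1, 0]
After 7 (reverse(3, 8)): [7, 8, 3, 0, 1, 6, 2, 4, 5]
After 8 (rotate_left(5, 8, k=2)): [7, 8, 3, 0, 1, 4, 5, 6, 2]
After 9 (swap(8, 3)): [7, 8, 3, 2, 1, 4, 5, 6, 0]
After 10 (swap(2, 7)): [7, 8, 6, 2, 1, 4, 5, 3, 0]
After 11 (swap(8, 1)): [7, 0, 6, 2, 1, 4, 5, 3, 8]
After 12 (swap(7, 2)): [7, 0, 3, 2, 1, 4, 5, 6, 8]
After 13 (reverse(3, 4)): [7, 0, 3, 1, 2, 4, 5, 6, 8]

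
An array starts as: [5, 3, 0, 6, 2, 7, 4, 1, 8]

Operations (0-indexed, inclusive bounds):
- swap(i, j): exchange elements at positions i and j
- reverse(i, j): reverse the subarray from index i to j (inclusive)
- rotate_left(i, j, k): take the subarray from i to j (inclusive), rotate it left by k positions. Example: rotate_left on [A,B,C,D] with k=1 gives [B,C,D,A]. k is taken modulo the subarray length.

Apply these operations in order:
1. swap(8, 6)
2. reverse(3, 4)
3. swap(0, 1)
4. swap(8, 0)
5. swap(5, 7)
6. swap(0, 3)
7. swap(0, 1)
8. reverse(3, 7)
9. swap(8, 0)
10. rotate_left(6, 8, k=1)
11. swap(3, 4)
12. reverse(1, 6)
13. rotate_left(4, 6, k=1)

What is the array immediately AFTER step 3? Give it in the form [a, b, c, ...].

After 1 (swap(8, 6)): [5, 3, 0, 6, 2, 7, 8, 1, 4]
After 2 (reverse(3, 4)): [5, 3, 0, 2, 6, 7, 8, 1, 4]
After 3 (swap(0, 1)): [3, 5, 0, 2, 6, 7, 8, 1, 4]

Answer: [3, 5, 0, 2, 6, 7, 8, 1, 4]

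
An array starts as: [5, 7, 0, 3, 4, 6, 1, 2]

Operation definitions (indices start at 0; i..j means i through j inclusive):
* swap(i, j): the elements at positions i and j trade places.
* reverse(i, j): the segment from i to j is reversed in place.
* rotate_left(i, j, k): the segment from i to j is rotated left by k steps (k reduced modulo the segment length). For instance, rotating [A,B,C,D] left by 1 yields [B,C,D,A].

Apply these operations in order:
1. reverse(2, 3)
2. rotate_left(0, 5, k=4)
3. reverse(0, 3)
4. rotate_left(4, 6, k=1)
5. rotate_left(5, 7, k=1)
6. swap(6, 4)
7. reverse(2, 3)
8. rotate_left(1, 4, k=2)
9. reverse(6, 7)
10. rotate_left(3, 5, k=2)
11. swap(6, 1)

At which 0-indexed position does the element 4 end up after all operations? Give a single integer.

Answer: 5

Derivation:
After 1 (reverse(2, 3)): [5, 7, 3, 0, 4, 6, 1, 2]
After 2 (rotate_left(0, 5, k=4)): [4, 6, 5, 7, 3, 0, 1, 2]
After 3 (reverse(0, 3)): [7, 5, 6, 4, 3, 0, 1, 2]
After 4 (rotate_left(4, 6, k=1)): [7, 5, 6, 4, 0, 1, 3, 2]
After 5 (rotate_left(5, 7, k=1)): [7, 5, 6, 4, 0, 3, 2, 1]
After 6 (swap(6, 4)): [7, 5, 6, 4, 2, 3, 0, 1]
After 7 (reverse(2, 3)): [7, 5, 4, 6, 2, 3, 0, 1]
After 8 (rotate_left(1, 4, k=2)): [7, 6, 2, 5, 4, 3, 0, 1]
After 9 (reverse(6, 7)): [7, 6, 2, 5, 4, 3, 1, 0]
After 10 (rotate_left(3, 5, k=2)): [7, 6, 2, 3, 5, 4, 1, 0]
After 11 (swap(6, 1)): [7, 1, 2, 3, 5, 4, 6, 0]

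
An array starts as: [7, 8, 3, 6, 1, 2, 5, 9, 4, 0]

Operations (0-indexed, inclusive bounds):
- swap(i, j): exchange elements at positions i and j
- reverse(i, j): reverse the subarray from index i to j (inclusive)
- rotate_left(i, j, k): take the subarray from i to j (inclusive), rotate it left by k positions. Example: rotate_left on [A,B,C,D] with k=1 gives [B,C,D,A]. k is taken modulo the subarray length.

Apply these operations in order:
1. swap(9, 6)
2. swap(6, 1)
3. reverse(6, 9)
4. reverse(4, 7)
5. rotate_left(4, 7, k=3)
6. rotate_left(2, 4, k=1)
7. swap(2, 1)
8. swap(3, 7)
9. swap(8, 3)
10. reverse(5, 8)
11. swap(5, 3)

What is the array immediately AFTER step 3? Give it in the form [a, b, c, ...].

Answer: [7, 0, 3, 6, 1, 2, 5, 4, 9, 8]

Derivation:
After 1 (swap(9, 6)): [7, 8, 3, 6, 1, 2, 0, 9, 4, 5]
After 2 (swap(6, 1)): [7, 0, 3, 6, 1, 2, 8, 9, 4, 5]
After 3 (reverse(6, 9)): [7, 0, 3, 6, 1, 2, 5, 4, 9, 8]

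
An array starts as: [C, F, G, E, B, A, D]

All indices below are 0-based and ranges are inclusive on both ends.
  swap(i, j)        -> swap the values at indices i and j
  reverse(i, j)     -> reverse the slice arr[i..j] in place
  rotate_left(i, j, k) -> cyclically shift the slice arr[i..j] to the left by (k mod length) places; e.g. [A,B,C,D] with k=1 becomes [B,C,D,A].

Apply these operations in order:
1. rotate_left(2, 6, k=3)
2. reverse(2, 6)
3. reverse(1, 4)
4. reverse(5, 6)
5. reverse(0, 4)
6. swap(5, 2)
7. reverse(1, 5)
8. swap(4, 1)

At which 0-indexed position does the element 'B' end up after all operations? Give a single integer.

Answer: 5

Derivation:
After 1 (rotate_left(2, 6, k=3)): [C, F, A, D, G, E, B]
After 2 (reverse(2, 6)): [C, F, B, E, G, D, A]
After 3 (reverse(1, 4)): [C, G, E, B, F, D, A]
After 4 (reverse(5, 6)): [C, G, E, B, F, A, D]
After 5 (reverse(0, 4)): [F, B, E, G, C, A, D]
After 6 (swap(5, 2)): [F, B, A, G, C, E, D]
After 7 (reverse(1, 5)): [F, E, C, G, A, B, D]
After 8 (swap(4, 1)): [F, A, C, G, E, B, D]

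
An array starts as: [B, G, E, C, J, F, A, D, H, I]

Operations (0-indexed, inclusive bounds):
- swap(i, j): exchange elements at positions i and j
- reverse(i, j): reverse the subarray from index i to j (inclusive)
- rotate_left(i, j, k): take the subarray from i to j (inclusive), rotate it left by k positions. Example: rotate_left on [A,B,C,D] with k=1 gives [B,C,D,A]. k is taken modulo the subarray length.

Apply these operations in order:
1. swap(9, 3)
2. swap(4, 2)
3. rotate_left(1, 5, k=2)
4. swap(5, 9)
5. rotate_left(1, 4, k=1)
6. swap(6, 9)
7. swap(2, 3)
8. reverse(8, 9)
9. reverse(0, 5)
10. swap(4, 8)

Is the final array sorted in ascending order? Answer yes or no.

Answer: no

Derivation:
After 1 (swap(9, 3)): [B, G, E, I, J, F, A, D, H, C]
After 2 (swap(4, 2)): [B, G, J, I, E, F, A, D, H, C]
After 3 (rotate_left(1, 5, k=2)): [B, I, E, F, G, J, A, D, H, C]
After 4 (swap(5, 9)): [B, I, E, F, G, C, A, D, H, J]
After 5 (rotate_left(1, 4, k=1)): [B, E, F, G, I, C, A, D, H, J]
After 6 (swap(6, 9)): [B, E, F, G, I, C, J, D, H, A]
After 7 (swap(2, 3)): [B, E, G, F, I, C, J, D, H, A]
After 8 (reverse(8, 9)): [B, E, G, F, I, C, J, D, A, H]
After 9 (reverse(0, 5)): [C, I, F, G, E, B, J, D, A, H]
After 10 (swap(4, 8)): [C, I, F, G, A, B, J, D, E, H]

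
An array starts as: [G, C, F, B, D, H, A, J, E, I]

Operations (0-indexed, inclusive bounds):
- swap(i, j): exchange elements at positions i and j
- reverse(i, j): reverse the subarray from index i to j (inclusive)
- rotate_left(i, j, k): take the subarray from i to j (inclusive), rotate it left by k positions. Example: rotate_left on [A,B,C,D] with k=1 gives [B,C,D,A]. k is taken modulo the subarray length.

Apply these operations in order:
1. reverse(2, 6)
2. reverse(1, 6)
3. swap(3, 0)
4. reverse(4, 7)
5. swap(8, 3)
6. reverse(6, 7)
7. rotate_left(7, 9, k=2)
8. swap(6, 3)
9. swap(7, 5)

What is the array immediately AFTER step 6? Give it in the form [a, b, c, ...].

Answer: [D, F, B, E, J, C, H, A, G, I]

Derivation:
After 1 (reverse(2, 6)): [G, C, A, H, D, B, F, J, E, I]
After 2 (reverse(1, 6)): [G, F, B, D, H, A, C, J, E, I]
After 3 (swap(3, 0)): [D, F, B, G, H, A, C, J, E, I]
After 4 (reverse(4, 7)): [D, F, B, G, J, C, A, H, E, I]
After 5 (swap(8, 3)): [D, F, B, E, J, C, A, H, G, I]
After 6 (reverse(6, 7)): [D, F, B, E, J, C, H, A, G, I]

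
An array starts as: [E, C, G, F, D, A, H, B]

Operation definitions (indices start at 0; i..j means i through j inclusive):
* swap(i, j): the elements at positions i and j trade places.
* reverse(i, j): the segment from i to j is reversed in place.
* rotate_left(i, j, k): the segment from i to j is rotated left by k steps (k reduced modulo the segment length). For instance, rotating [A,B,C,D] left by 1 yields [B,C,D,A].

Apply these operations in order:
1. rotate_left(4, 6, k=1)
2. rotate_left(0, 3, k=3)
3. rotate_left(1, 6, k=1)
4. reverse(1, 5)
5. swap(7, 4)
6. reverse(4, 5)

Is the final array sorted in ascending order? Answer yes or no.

After 1 (rotate_left(4, 6, k=1)): [E, C, G, F, A, H, D, B]
After 2 (rotate_left(0, 3, k=3)): [F, E, C, G, A, H, D, B]
After 3 (rotate_left(1, 6, k=1)): [F, C, G, A, H, D, E, B]
After 4 (reverse(1, 5)): [F, D, H, A, G, C, E, B]
After 5 (swap(7, 4)): [F, D, H, A, B, C, E, G]
After 6 (reverse(4, 5)): [F, D, H, A, C, B, E, G]

Answer: no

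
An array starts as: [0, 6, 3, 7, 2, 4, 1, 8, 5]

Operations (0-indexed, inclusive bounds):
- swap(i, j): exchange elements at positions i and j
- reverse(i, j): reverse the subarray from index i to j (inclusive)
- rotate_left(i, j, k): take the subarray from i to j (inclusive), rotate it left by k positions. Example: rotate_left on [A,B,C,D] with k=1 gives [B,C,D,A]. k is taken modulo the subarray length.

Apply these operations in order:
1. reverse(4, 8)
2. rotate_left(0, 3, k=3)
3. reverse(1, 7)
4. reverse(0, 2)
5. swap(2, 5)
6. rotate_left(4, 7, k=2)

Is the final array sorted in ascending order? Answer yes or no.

After 1 (reverse(4, 8)): [0, 6, 3, 7, 5, 8, 1, 4, 2]
After 2 (rotate_left(0, 3, k=3)): [7, 0, 6, 3, 5, 8, 1, 4, 2]
After 3 (reverse(1, 7)): [7, 4, 1, 8, 5, 3, 6, 0, 2]
After 4 (reverse(0, 2)): [1, 4, 7, 8, 5, 3, 6, 0, 2]
After 5 (swap(2, 5)): [1, 4, 3, 8, 5, 7, 6, 0, 2]
After 6 (rotate_left(4, 7, k=2)): [1, 4, 3, 8, 6, 0, 5, 7, 2]

Answer: no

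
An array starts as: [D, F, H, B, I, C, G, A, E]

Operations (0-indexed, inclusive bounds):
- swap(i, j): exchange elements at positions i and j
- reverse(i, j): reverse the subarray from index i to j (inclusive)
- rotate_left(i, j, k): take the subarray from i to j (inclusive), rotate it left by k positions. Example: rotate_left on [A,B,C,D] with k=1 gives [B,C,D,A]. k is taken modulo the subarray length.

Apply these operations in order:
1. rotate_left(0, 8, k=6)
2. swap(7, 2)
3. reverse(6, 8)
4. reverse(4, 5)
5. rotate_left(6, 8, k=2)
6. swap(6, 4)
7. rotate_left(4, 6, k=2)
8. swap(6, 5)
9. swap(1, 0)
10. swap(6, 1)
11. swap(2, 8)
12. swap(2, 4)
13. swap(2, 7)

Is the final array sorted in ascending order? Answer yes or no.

Answer: yes

Derivation:
After 1 (rotate_left(0, 8, k=6)): [G, A, E, D, F, H, B, I, C]
After 2 (swap(7, 2)): [G, A, I, D, F, H, B, E, C]
After 3 (reverse(6, 8)): [G, A, I, D, F, H, C, E, B]
After 4 (reverse(4, 5)): [G, A, I, D, H, F, C, E, B]
After 5 (rotate_left(6, 8, k=2)): [G, A, I, D, H, F, B, C, E]
After 6 (swap(6, 4)): [G, A, I, D, B, F, H, C, E]
After 7 (rotate_left(4, 6, k=2)): [G, A, I, D, H, B, F, C, E]
After 8 (swap(6, 5)): [G, A, I, D, H, F, B, C, E]
After 9 (swap(1, 0)): [A, G, I, D, H, F, B, C, E]
After 10 (swap(6, 1)): [A, B, I, D, H, F, G, C, E]
After 11 (swap(2, 8)): [A, B, E, D, H, F, G, C, I]
After 12 (swap(2, 4)): [A, B, H, D, E, F, G, C, I]
After 13 (swap(2, 7)): [A, B, C, D, E, F, G, H, I]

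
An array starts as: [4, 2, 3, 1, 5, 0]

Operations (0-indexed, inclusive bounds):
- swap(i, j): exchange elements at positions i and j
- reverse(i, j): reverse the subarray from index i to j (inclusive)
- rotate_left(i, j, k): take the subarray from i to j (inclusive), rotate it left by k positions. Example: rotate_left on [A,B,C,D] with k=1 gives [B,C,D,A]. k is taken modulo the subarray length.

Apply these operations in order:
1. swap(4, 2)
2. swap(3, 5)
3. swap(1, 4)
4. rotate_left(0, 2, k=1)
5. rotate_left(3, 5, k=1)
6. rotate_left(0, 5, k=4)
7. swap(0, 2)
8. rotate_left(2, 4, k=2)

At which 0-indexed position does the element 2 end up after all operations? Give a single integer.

Answer: 5

Derivation:
After 1 (swap(4, 2)): [4, 2, 5, 1, 3, 0]
After 2 (swap(3, 5)): [4, 2, 5, 0, 3, 1]
After 3 (swap(1, 4)): [4, 3, 5, 0, 2, 1]
After 4 (rotate_left(0, 2, k=1)): [3, 5, 4, 0, 2, 1]
After 5 (rotate_left(3, 5, k=1)): [3, 5, 4, 2, 1, 0]
After 6 (rotate_left(0, 5, k=4)): [1, 0, 3, 5, 4, 2]
After 7 (swap(0, 2)): [3, 0, 1, 5, 4, 2]
After 8 (rotate_left(2, 4, k=2)): [3, 0, 4, 1, 5, 2]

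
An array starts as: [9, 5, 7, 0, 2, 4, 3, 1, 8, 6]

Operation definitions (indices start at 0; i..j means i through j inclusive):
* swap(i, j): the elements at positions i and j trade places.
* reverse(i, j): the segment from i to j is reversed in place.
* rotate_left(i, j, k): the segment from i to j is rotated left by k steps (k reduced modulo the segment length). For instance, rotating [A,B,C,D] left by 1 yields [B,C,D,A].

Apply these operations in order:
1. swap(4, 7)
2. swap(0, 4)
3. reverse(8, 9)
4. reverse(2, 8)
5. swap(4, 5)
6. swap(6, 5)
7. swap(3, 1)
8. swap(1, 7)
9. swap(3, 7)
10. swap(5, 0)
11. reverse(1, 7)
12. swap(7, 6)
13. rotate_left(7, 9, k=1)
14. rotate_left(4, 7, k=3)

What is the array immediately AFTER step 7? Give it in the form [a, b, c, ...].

After 1 (swap(4, 7)): [9, 5, 7, 0, 1, 4, 3, 2, 8, 6]
After 2 (swap(0, 4)): [1, 5, 7, 0, 9, 4, 3, 2, 8, 6]
After 3 (reverse(8, 9)): [1, 5, 7, 0, 9, 4, 3, 2, 6, 8]
After 4 (reverse(2, 8)): [1, 5, 6, 2, 3, 4, 9, 0, 7, 8]
After 5 (swap(4, 5)): [1, 5, 6, 2, 4, 3, 9, 0, 7, 8]
After 6 (swap(6, 5)): [1, 5, 6, 2, 4, 9, 3, 0, 7, 8]
After 7 (swap(3, 1)): [1, 2, 6, 5, 4, 9, 3, 0, 7, 8]

Answer: [1, 2, 6, 5, 4, 9, 3, 0, 7, 8]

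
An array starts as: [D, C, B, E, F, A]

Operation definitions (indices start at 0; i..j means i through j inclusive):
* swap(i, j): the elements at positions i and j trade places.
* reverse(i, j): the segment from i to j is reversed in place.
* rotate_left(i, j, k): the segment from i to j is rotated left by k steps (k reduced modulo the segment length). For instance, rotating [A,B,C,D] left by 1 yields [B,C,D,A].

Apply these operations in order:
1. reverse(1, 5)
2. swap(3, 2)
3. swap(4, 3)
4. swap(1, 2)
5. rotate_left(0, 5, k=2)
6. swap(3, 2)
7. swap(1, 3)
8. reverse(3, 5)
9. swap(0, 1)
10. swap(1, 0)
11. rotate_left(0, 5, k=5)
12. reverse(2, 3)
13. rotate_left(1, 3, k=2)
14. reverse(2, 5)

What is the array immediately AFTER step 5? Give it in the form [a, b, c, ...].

After 1 (reverse(1, 5)): [D, A, F, E, B, C]
After 2 (swap(3, 2)): [D, A, E, F, B, C]
After 3 (swap(4, 3)): [D, A, E, B, F, C]
After 4 (swap(1, 2)): [D, E, A, B, F, C]
After 5 (rotate_left(0, 5, k=2)): [A, B, F, C, D, E]

Answer: [A, B, F, C, D, E]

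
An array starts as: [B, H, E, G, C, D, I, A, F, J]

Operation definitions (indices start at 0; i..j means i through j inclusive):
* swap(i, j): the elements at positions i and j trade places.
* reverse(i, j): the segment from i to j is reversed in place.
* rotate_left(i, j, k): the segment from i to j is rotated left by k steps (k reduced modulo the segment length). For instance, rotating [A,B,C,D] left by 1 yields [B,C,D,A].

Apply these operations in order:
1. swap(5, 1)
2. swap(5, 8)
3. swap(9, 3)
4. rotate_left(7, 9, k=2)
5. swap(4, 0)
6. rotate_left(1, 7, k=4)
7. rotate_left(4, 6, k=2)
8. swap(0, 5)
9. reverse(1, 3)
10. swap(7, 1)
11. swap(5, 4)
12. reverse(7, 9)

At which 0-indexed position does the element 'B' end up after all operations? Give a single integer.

After 1 (swap(5, 1)): [B, D, E, G, C, H, I, A, F, J]
After 2 (swap(5, 8)): [B, D, E, G, C, F, I, A, H, J]
After 3 (swap(9, 3)): [B, D, E, J, C, F, I, A, H, G]
After 4 (rotate_left(7, 9, k=2)): [B, D, E, J, C, F, I, G, A, H]
After 5 (swap(4, 0)): [C, D, E, J, B, F, I, G, A, H]
After 6 (rotate_left(1, 7, k=4)): [C, F, I, G, D, E, J, B, A, H]
After 7 (rotate_left(4, 6, k=2)): [C, F, I, G, J, D, E, B, A, H]
After 8 (swap(0, 5)): [D, F, I, G, J, C, E, B, A, H]
After 9 (reverse(1, 3)): [D, G, I, F, J, C, E, B, A, H]
After 10 (swap(7, 1)): [D, B, I, F, J, C, E, G, A, H]
After 11 (swap(5, 4)): [D, B, I, F, C, J, E, G, A, H]
After 12 (reverse(7, 9)): [D, B, I, F, C, J, E, H, A, G]

Answer: 1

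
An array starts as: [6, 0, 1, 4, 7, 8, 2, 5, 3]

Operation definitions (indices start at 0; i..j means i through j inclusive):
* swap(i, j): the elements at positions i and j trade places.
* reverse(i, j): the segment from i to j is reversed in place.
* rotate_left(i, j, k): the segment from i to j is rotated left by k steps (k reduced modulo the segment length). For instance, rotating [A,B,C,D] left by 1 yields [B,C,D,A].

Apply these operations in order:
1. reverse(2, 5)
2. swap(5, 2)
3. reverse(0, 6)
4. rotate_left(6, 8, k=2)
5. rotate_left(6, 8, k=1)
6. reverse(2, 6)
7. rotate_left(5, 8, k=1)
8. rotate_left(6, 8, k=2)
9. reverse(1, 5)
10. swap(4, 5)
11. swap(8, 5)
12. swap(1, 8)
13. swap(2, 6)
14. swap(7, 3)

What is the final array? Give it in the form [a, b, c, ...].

Answer: [2, 6, 7, 5, 8, 3, 1, 0, 4]

Derivation:
After 1 (reverse(2, 5)): [6, 0, 8, 7, 4, 1, 2, 5, 3]
After 2 (swap(5, 2)): [6, 0, 1, 7, 4, 8, 2, 5, 3]
After 3 (reverse(0, 6)): [2, 8, 4, 7, 1, 0, 6, 5, 3]
After 4 (rotate_left(6, 8, k=2)): [2, 8, 4, 7, 1, 0, 3, 6, 5]
After 5 (rotate_left(6, 8, k=1)): [2, 8, 4, 7, 1, 0, 6, 5, 3]
After 6 (reverse(2, 6)): [2, 8, 6, 0, 1, 7, 4, 5, 3]
After 7 (rotate_left(5, 8, k=1)): [2, 8, 6, 0, 1, 4, 5, 3, 7]
After 8 (rotate_left(6, 8, k=2)): [2, 8, 6, 0, 1, 4, 7, 5, 3]
After 9 (reverse(1, 5)): [2, 4, 1, 0, 6, 8, 7, 5, 3]
After 10 (swap(4, 5)): [2, 4, 1, 0, 8, 6, 7, 5, 3]
After 11 (swap(8, 5)): [2, 4, 1, 0, 8, 3, 7, 5, 6]
After 12 (swap(1, 8)): [2, 6, 1, 0, 8, 3, 7, 5, 4]
After 13 (swap(2, 6)): [2, 6, 7, 0, 8, 3, 1, 5, 4]
After 14 (swap(7, 3)): [2, 6, 7, 5, 8, 3, 1, 0, 4]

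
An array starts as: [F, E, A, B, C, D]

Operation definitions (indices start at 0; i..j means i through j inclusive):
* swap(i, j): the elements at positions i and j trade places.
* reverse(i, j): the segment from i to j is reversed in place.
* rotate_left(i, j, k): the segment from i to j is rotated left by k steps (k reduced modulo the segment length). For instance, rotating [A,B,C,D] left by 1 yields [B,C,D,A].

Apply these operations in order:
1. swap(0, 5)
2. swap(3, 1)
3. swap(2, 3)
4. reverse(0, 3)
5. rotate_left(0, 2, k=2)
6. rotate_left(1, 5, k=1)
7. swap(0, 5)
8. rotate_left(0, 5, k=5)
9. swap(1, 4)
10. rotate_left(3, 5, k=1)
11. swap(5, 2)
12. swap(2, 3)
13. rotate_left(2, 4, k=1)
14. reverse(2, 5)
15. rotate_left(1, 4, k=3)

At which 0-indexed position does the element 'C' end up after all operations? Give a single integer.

Answer: 2

Derivation:
After 1 (swap(0, 5)): [D, E, A, B, C, F]
After 2 (swap(3, 1)): [D, B, A, E, C, F]
After 3 (swap(2, 3)): [D, B, E, A, C, F]
After 4 (reverse(0, 3)): [A, E, B, D, C, F]
After 5 (rotate_left(0, 2, k=2)): [B, A, E, D, C, F]
After 6 (rotate_left(1, 5, k=1)): [B, E, D, C, F, A]
After 7 (swap(0, 5)): [A, E, D, C, F, B]
After 8 (rotate_left(0, 5, k=5)): [B, A, E, D, C, F]
After 9 (swap(1, 4)): [B, C, E, D, A, F]
After 10 (rotate_left(3, 5, k=1)): [B, C, E, A, F, D]
After 11 (swap(5, 2)): [B, C, D, A, F, E]
After 12 (swap(2, 3)): [B, C, A, D, F, E]
After 13 (rotate_left(2, 4, k=1)): [B, C, D, F, A, E]
After 14 (reverse(2, 5)): [B, C, E, A, F, D]
After 15 (rotate_left(1, 4, k=3)): [B, F, C, E, A, D]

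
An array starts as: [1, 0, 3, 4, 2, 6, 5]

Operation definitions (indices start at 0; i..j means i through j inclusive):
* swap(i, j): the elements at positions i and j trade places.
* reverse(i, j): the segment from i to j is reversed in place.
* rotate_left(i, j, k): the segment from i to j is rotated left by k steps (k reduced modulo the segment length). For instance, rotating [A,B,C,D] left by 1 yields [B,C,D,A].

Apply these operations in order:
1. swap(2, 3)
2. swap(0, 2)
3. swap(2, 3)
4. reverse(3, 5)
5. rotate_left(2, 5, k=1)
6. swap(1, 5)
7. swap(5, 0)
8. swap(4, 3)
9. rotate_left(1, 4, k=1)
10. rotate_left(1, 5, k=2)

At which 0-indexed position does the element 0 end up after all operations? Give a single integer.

Answer: 0

Derivation:
After 1 (swap(2, 3)): [1, 0, 4, 3, 2, 6, 5]
After 2 (swap(0, 2)): [4, 0, 1, 3, 2, 6, 5]
After 3 (swap(2, 3)): [4, 0, 3, 1, 2, 6, 5]
After 4 (reverse(3, 5)): [4, 0, 3, 6, 2, 1, 5]
After 5 (rotate_left(2, 5, k=1)): [4, 0, 6, 2, 1, 3, 5]
After 6 (swap(1, 5)): [4, 3, 6, 2, 1, 0, 5]
After 7 (swap(5, 0)): [0, 3, 6, 2, 1, 4, 5]
After 8 (swap(4, 3)): [0, 3, 6, 1, 2, 4, 5]
After 9 (rotate_left(1, 4, k=1)): [0, 6, 1, 2, 3, 4, 5]
After 10 (rotate_left(1, 5, k=2)): [0, 2, 3, 4, 6, 1, 5]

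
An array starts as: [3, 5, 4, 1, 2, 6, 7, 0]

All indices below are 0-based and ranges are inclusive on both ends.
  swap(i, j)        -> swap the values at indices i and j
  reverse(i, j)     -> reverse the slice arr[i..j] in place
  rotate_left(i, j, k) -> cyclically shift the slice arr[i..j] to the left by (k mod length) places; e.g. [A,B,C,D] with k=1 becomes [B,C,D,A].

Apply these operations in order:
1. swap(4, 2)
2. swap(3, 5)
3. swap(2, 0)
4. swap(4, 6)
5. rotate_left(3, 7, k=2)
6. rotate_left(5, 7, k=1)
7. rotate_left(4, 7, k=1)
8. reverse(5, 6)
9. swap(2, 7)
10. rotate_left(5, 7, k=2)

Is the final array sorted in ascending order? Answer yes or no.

After 1 (swap(4, 2)): [3, 5, 2, 1, 4, 6, 7, 0]
After 2 (swap(3, 5)): [3, 5, 2, 6, 4, 1, 7, 0]
After 3 (swap(2, 0)): [2, 5, 3, 6, 4, 1, 7, 0]
After 4 (swap(4, 6)): [2, 5, 3, 6, 7, 1, 4, 0]
After 5 (rotate_left(3, 7, k=2)): [2, 5, 3, 1, 4, 0, 6, 7]
After 6 (rotate_left(5, 7, k=1)): [2, 5, 3, 1, 4, 6, 7, 0]
After 7 (rotate_left(4, 7, k=1)): [2, 5, 3, 1, 6, 7, 0, 4]
After 8 (reverse(5, 6)): [2, 5, 3, 1, 6, 0, 7, 4]
After 9 (swap(2, 7)): [2, 5, 4, 1, 6, 0, 7, 3]
After 10 (rotate_left(5, 7, k=2)): [2, 5, 4, 1, 6, 3, 0, 7]

Answer: no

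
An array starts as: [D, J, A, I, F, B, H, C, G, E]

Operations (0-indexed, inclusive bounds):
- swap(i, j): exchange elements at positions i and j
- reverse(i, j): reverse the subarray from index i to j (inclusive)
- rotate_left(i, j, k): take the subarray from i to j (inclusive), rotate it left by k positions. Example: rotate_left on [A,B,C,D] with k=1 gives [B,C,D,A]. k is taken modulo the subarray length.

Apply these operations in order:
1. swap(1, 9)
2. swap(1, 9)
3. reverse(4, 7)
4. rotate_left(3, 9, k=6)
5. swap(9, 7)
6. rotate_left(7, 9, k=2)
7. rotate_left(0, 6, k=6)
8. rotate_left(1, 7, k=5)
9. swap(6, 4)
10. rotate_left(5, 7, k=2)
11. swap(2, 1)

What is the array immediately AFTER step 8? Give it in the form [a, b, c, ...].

After 1 (swap(1, 9)): [D, E, A, I, F, B, H, C, G, J]
After 2 (swap(1, 9)): [D, J, A, I, F, B, H, C, G, E]
After 3 (reverse(4, 7)): [D, J, A, I, C, H, B, F, G, E]
After 4 (rotate_left(3, 9, k=6)): [D, J, A, E, I, C, H, B, F, G]
After 5 (swap(9, 7)): [D, J, A, E, I, C, H, G, F, B]
After 6 (rotate_left(7, 9, k=2)): [D, J, A, E, I, C, H, B, G, F]
After 7 (rotate_left(0, 6, k=6)): [H, D, J, A, E, I, C, B, G, F]
After 8 (rotate_left(1, 7, k=5)): [H, C, B, D, J, A, E, I, G, F]

Answer: [H, C, B, D, J, A, E, I, G, F]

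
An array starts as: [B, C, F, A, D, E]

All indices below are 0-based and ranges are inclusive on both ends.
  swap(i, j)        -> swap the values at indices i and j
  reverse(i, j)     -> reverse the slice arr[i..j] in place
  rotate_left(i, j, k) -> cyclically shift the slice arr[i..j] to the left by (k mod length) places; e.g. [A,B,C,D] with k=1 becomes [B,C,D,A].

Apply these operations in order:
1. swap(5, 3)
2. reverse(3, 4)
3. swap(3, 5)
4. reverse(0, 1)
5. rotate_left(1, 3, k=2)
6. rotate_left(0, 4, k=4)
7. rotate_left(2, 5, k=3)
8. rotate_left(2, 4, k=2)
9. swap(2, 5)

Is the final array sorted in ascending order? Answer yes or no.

Answer: no

Derivation:
After 1 (swap(5, 3)): [B, C, F, E, D, A]
After 2 (reverse(3, 4)): [B, C, F, D, E, A]
After 3 (swap(3, 5)): [B, C, F, A, E, D]
After 4 (reverse(0, 1)): [C, B, F, A, E, D]
After 5 (rotate_left(1, 3, k=2)): [C, A, B, F, E, D]
After 6 (rotate_left(0, 4, k=4)): [E, C, A, B, F, D]
After 7 (rotate_left(2, 5, k=3)): [E, C, D, A, B, F]
After 8 (rotate_left(2, 4, k=2)): [E, C, B, D, A, F]
After 9 (swap(2, 5)): [E, C, F, D, A, B]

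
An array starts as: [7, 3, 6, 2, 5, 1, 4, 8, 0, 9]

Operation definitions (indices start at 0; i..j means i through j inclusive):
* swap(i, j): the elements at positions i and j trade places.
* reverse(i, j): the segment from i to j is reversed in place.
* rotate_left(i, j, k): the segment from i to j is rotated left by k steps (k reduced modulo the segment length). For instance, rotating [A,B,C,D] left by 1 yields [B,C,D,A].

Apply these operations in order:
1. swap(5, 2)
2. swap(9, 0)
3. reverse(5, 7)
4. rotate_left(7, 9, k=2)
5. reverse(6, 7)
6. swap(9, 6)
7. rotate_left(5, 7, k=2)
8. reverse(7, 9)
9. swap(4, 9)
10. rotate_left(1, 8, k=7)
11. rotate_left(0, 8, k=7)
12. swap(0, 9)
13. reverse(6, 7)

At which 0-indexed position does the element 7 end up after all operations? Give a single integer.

Answer: 1

Derivation:
After 1 (swap(5, 2)): [7, 3, 1, 2, 5, 6, 4, 8, 0, 9]
After 2 (swap(9, 0)): [9, 3, 1, 2, 5, 6, 4, 8, 0, 7]
After 3 (reverse(5, 7)): [9, 3, 1, 2, 5, 8, 4, 6, 0, 7]
After 4 (rotate_left(7, 9, k=2)): [9, 3, 1, 2, 5, 8, 4, 7, 6, 0]
After 5 (reverse(6, 7)): [9, 3, 1, 2, 5, 8, 7, 4, 6, 0]
After 6 (swap(9, 6)): [9, 3, 1, 2, 5, 8, 0, 4, 6, 7]
After 7 (rotate_left(5, 7, k=2)): [9, 3, 1, 2, 5, 4, 8, 0, 6, 7]
After 8 (reverse(7, 9)): [9, 3, 1, 2, 5, 4, 8, 7, 6, 0]
After 9 (swap(4, 9)): [9, 3, 1, 2, 0, 4, 8, 7, 6, 5]
After 10 (rotate_left(1, 8, k=7)): [9, 6, 3, 1, 2, 0, 4, 8, 7, 5]
After 11 (rotate_left(0, 8, k=7)): [8, 7, 9, 6, 3, 1, 2, 0, 4, 5]
After 12 (swap(0, 9)): [5, 7, 9, 6, 3, 1, 2, 0, 4, 8]
After 13 (reverse(6, 7)): [5, 7, 9, 6, 3, 1, 0, 2, 4, 8]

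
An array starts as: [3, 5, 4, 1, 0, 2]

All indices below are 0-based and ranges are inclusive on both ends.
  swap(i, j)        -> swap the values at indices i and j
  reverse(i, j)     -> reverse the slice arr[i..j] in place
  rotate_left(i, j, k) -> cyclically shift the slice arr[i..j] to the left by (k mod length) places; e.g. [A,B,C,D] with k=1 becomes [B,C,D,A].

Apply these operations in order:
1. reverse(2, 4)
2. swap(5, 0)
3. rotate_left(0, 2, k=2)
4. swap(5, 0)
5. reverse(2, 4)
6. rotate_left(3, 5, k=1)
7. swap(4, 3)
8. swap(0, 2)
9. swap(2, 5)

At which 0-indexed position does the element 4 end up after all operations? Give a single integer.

After 1 (reverse(2, 4)): [3, 5, 0, 1, 4, 2]
After 2 (swap(5, 0)): [2, 5, 0, 1, 4, 3]
After 3 (rotate_left(0, 2, k=2)): [0, 2, 5, 1, 4, 3]
After 4 (swap(5, 0)): [3, 2, 5, 1, 4, 0]
After 5 (reverse(2, 4)): [3, 2, 4, 1, 5, 0]
After 6 (rotate_left(3, 5, k=1)): [3, 2, 4, 5, 0, 1]
After 7 (swap(4, 3)): [3, 2, 4, 0, 5, 1]
After 8 (swap(0, 2)): [4, 2, 3, 0, 5, 1]
After 9 (swap(2, 5)): [4, 2, 1, 0, 5, 3]

Answer: 0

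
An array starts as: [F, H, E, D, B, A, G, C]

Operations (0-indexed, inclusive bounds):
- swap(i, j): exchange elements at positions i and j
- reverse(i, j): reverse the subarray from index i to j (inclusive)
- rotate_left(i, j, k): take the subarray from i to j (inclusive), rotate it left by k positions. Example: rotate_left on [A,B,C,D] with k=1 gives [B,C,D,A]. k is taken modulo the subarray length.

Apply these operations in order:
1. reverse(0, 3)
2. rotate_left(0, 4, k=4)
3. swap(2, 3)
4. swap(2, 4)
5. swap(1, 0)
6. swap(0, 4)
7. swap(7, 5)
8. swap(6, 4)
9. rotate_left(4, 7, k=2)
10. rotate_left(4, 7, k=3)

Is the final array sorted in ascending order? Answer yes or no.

After 1 (reverse(0, 3)): [D, E, H, F, B, A, G, C]
After 2 (rotate_left(0, 4, k=4)): [B, D, E, H, F, A, G, C]
After 3 (swap(2, 3)): [B, D, H, E, F, A, G, C]
After 4 (swap(2, 4)): [B, D, F, E, H, A, G, C]
After 5 (swap(1, 0)): [D, B, F, E, H, A, G, C]
After 6 (swap(0, 4)): [H, B, F, E, D, A, G, C]
After 7 (swap(7, 5)): [H, B, F, E, D, C, G, A]
After 8 (swap(6, 4)): [H, B, F, E, G, C, D, A]
After 9 (rotate_left(4, 7, k=2)): [H, B, F, E, D, A, G, C]
After 10 (rotate_left(4, 7, k=3)): [H, B, F, E, C, D, A, G]

Answer: no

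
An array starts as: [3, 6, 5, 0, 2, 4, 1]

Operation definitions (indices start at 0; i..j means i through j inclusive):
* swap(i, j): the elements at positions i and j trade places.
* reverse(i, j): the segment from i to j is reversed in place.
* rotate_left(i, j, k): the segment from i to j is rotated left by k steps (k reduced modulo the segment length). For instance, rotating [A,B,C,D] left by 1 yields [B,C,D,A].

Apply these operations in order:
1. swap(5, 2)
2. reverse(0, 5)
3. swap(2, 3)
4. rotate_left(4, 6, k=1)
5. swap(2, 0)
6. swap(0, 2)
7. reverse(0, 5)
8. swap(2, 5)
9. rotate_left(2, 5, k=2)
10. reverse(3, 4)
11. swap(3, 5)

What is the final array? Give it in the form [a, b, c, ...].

Answer: [1, 3, 2, 4, 0, 5, 6]

Derivation:
After 1 (swap(5, 2)): [3, 6, 4, 0, 2, 5, 1]
After 2 (reverse(0, 5)): [5, 2, 0, 4, 6, 3, 1]
After 3 (swap(2, 3)): [5, 2, 4, 0, 6, 3, 1]
After 4 (rotate_left(4, 6, k=1)): [5, 2, 4, 0, 3, 1, 6]
After 5 (swap(2, 0)): [4, 2, 5, 0, 3, 1, 6]
After 6 (swap(0, 2)): [5, 2, 4, 0, 3, 1, 6]
After 7 (reverse(0, 5)): [1, 3, 0, 4, 2, 5, 6]
After 8 (swap(2, 5)): [1, 3, 5, 4, 2, 0, 6]
After 9 (rotate_left(2, 5, k=2)): [1, 3, 2, 0, 5, 4, 6]
After 10 (reverse(3, 4)): [1, 3, 2, 5, 0, 4, 6]
After 11 (swap(3, 5)): [1, 3, 2, 4, 0, 5, 6]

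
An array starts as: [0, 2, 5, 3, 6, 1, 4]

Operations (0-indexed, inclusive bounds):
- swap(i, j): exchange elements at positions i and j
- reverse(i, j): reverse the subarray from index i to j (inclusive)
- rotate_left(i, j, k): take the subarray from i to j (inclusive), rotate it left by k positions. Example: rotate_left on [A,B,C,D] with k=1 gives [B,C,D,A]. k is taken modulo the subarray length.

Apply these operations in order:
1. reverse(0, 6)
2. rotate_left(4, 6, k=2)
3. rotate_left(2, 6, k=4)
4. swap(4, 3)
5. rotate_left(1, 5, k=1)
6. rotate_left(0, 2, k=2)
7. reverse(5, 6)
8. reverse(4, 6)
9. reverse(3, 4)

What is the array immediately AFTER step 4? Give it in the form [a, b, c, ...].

After 1 (reverse(0, 6)): [4, 1, 6, 3, 5, 2, 0]
After 2 (rotate_left(4, 6, k=2)): [4, 1, 6, 3, 0, 5, 2]
After 3 (rotate_left(2, 6, k=4)): [4, 1, 2, 6, 3, 0, 5]
After 4 (swap(4, 3)): [4, 1, 2, 3, 6, 0, 5]

Answer: [4, 1, 2, 3, 6, 0, 5]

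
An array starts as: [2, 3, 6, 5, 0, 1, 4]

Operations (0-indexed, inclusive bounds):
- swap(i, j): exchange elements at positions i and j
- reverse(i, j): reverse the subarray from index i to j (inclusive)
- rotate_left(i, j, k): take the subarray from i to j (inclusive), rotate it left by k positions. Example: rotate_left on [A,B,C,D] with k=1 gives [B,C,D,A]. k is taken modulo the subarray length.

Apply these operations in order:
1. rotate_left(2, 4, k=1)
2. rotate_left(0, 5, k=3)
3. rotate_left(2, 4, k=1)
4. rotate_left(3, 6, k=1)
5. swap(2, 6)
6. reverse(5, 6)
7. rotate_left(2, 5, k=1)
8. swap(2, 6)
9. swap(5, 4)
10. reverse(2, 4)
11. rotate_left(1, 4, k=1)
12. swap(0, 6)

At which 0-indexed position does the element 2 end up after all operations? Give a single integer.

After 1 (rotate_left(2, 4, k=1)): [2, 3, 5, 0, 6, 1, 4]
After 2 (rotate_left(0, 5, k=3)): [0, 6, 1, 2, 3, 5, 4]
After 3 (rotate_left(2, 4, k=1)): [0, 6, 2, 3, 1, 5, 4]
After 4 (rotate_left(3, 6, k=1)): [0, 6, 2, 1, 5, 4, 3]
After 5 (swap(2, 6)): [0, 6, 3, 1, 5, 4, 2]
After 6 (reverse(5, 6)): [0, 6, 3, 1, 5, 2, 4]
After 7 (rotate_left(2, 5, k=1)): [0, 6, 1, 5, 2, 3, 4]
After 8 (swap(2, 6)): [0, 6, 4, 5, 2, 3, 1]
After 9 (swap(5, 4)): [0, 6, 4, 5, 3, 2, 1]
After 10 (reverse(2, 4)): [0, 6, 3, 5, 4, 2, 1]
After 11 (rotate_left(1, 4, k=1)): [0, 3, 5, 4, 6, 2, 1]
After 12 (swap(0, 6)): [1, 3, 5, 4, 6, 2, 0]

Answer: 5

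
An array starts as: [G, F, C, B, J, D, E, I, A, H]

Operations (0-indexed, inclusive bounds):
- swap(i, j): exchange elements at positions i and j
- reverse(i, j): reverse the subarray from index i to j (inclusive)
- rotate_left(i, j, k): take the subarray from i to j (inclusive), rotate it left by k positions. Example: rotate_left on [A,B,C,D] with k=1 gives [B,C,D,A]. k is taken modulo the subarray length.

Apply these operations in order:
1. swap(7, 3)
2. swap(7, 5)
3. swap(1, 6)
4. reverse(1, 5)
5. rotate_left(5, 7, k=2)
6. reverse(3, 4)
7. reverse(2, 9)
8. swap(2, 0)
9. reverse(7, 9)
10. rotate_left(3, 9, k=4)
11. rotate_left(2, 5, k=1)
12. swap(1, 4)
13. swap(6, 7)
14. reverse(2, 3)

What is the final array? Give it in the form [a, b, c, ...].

Answer: [H, I, C, J, B, G, F, A, E, D]

Derivation:
After 1 (swap(7, 3)): [G, F, C, I, J, D, E, B, A, H]
After 2 (swap(7, 5)): [G, F, C, I, J, B, E, D, A, H]
After 3 (swap(1, 6)): [G, E, C, I, J, B, F, D, A, H]
After 4 (reverse(1, 5)): [G, B, J, I, C, E, F, D, A, H]
After 5 (rotate_left(5, 7, k=2)): [G, B, J, I, C, D, E, F, A, H]
After 6 (reverse(3, 4)): [G, B, J, C, I, D, E, F, A, H]
After 7 (reverse(2, 9)): [G, B, H, A, F, E, D, I, C, J]
After 8 (swap(2, 0)): [H, B, G, A, F, E, D, I, C, J]
After 9 (reverse(7, 9)): [H, B, G, A, F, E, D, J, C, I]
After 10 (rotate_left(3, 9, k=4)): [H, B, G, J, C, I, A, F, E, D]
After 11 (rotate_left(2, 5, k=1)): [H, B, J, C, I, G, A, F, E, D]
After 12 (swap(1, 4)): [H, I, J, C, B, G, A, F, E, D]
After 13 (swap(6, 7)): [H, I, J, C, B, G, F, A, E, D]
After 14 (reverse(2, 3)): [H, I, C, J, B, G, F, A, E, D]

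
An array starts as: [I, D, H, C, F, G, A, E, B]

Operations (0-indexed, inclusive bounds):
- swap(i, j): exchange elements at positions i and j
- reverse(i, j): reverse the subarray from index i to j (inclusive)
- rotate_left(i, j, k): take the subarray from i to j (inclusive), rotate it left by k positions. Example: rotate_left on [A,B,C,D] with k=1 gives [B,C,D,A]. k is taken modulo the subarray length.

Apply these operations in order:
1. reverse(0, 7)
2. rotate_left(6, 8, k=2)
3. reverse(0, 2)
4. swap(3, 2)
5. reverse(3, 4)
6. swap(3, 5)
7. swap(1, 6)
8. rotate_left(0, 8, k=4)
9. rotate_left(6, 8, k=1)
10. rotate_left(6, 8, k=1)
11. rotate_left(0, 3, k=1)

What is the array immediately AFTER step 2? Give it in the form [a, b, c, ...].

Answer: [E, A, G, F, C, H, B, D, I]

Derivation:
After 1 (reverse(0, 7)): [E, A, G, F, C, H, D, I, B]
After 2 (rotate_left(6, 8, k=2)): [E, A, G, F, C, H, B, D, I]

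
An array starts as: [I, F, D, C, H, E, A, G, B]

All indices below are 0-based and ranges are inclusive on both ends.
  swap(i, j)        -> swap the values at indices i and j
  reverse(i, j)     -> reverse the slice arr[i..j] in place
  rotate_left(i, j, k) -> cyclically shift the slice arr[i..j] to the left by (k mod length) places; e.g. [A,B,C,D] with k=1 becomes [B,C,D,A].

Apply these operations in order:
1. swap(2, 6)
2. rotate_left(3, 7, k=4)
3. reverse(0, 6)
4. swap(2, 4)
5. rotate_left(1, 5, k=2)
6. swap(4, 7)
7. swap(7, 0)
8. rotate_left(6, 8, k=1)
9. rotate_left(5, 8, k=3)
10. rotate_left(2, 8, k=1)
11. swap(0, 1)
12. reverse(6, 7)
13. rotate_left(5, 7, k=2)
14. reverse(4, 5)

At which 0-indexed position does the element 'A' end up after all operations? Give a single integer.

Answer: 6

Derivation:
After 1 (swap(2, 6)): [I, F, A, C, H, E, D, G, B]
After 2 (rotate_left(3, 7, k=4)): [I, F, A, G, C, H, E, D, B]
After 3 (reverse(0, 6)): [E, H, C, G, A, F, I, D, B]
After 4 (swap(2, 4)): [E, H, A, G, C, F, I, D, B]
After 5 (rotate_left(1, 5, k=2)): [E, G, C, F, H, A, I, D, B]
After 6 (swap(4, 7)): [E, G, C, F, D, A, I, H, B]
After 7 (swap(7, 0)): [H, G, C, F, D, A, I, E, B]
After 8 (rotate_left(6, 8, k=1)): [H, G, C, F, D, A, E, B, I]
After 9 (rotate_left(5, 8, k=3)): [H, G, C, F, D, I, A, E, B]
After 10 (rotate_left(2, 8, k=1)): [H, G, F, D, I, A, E, B, C]
After 11 (swap(0, 1)): [G, H, F, D, I, A, E, B, C]
After 12 (reverse(6, 7)): [G, H, F, D, I, A, B, E, C]
After 13 (rotate_left(5, 7, k=2)): [G, H, F, D, I, E, A, B, C]
After 14 (reverse(4, 5)): [G, H, F, D, E, I, A, B, C]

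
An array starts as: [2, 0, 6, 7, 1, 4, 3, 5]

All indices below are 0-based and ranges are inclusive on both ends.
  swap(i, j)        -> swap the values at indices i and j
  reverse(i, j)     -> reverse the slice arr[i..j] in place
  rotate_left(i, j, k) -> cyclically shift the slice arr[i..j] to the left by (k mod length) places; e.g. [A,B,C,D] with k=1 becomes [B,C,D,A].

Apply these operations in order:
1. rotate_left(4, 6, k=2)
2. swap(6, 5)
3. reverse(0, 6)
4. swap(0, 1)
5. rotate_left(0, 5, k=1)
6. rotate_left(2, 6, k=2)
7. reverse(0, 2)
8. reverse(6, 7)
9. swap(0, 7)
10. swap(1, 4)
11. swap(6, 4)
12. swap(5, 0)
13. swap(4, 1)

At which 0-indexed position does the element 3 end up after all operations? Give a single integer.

Answer: 6

Derivation:
After 1 (rotate_left(4, 6, k=2)): [2, 0, 6, 7, 3, 1, 4, 5]
After 2 (swap(6, 5)): [2, 0, 6, 7, 3, 4, 1, 5]
After 3 (reverse(0, 6)): [1, 4, 3, 7, 6, 0, 2, 5]
After 4 (swap(0, 1)): [4, 1, 3, 7, 6, 0, 2, 5]
After 5 (rotate_left(0, 5, k=1)): [1, 3, 7, 6, 0, 4, 2, 5]
After 6 (rotate_left(2, 6, k=2)): [1, 3, 0, 4, 2, 7, 6, 5]
After 7 (reverse(0, 2)): [0, 3, 1, 4, 2, 7, 6, 5]
After 8 (reverse(6, 7)): [0, 3, 1, 4, 2, 7, 5, 6]
After 9 (swap(0, 7)): [6, 3, 1, 4, 2, 7, 5, 0]
After 10 (swap(1, 4)): [6, 2, 1, 4, 3, 7, 5, 0]
After 11 (swap(6, 4)): [6, 2, 1, 4, 5, 7, 3, 0]
After 12 (swap(5, 0)): [7, 2, 1, 4, 5, 6, 3, 0]
After 13 (swap(4, 1)): [7, 5, 1, 4, 2, 6, 3, 0]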